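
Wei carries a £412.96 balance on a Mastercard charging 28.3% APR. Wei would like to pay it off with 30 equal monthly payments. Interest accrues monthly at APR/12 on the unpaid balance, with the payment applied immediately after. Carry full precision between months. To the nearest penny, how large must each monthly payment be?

£19.36

Monthly rate r = 28.3%/12 = 2.35833% = 0.0235833.
Level-payment amortization: P = B₀·r / (1 − (1+r)^(−n)) = 412.96·0.0235833 / (1 − 1.02358^(−30)).
Denominator 1 − (1+r)^(−30) = 0.503060148.
P = 9.73897 / 0.503060148 ≈ 19.36.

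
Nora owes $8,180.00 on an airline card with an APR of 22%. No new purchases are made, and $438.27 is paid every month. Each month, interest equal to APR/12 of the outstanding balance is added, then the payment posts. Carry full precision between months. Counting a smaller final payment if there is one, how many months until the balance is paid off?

24 payments

Monthly rate r = 22%/12 = 1.83333% = 0.0183333.
Recurrence: B ← B·(1+r) − $438.27.
Month 1: interest $149.97; balance after payment $7,891.70.
Month 2: interest $144.68; balance after payment $7,598.11.
Closed form: n = −ln(1 − rB₀/P)/ln(1+r) = −ln(0.65782)/ln(1.01833) ≈ 23.054, so the balance reaches zero during payment 24.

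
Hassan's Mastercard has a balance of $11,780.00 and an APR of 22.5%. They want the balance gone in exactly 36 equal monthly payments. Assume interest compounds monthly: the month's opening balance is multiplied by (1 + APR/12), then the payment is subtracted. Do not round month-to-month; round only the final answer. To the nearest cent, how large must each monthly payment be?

$452.94

Monthly rate r = 22.5%/12 = 1.875% = 0.01875.
Level-payment amortization: P = B₀·r / (1 − (1+r)^(−n)) = 11780.00·0.01875 / (1 − 1.01875^(−36)).
Denominator 1 − (1+r)^(−36) = 0.487651325.
P = 220.875 / 0.487651325 ≈ 452.94.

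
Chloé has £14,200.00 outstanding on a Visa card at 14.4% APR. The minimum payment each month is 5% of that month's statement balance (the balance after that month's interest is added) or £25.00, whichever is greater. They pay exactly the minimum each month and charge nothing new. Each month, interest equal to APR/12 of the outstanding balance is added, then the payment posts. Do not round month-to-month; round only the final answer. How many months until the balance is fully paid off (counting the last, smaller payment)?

109 months

Monthly rate r = 14.4%/12 = 1.2% = 0.012.
While 5% of the post-interest balance exceeds £25.00, each month B ← (B·(1+r))·(1 − 0.05), i.e. B shrinks by the factor (1+r)·0.95 = 0.9614.
This holds for months 1–86. Entering month 87 the balance is £480.89; 5% of the post-interest balance is now below £25.00, so the flat £25.00 minimum applies from here.
From month 87 a fixed £25.00 at rate r clears £480.89 in 23 more payments. Total: 86 + 23 = 109 months.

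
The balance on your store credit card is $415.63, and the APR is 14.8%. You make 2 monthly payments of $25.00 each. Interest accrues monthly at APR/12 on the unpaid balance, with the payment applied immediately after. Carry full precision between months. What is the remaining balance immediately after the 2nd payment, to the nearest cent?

Monthly rate r = 14.8%/12 = 1.23333% = 0.0123333.
Each month: B ← B·(1+r) − $25.00.
Month 1: interest $5.13; balance after payment $395.76.
Month 2: interest $4.88; balance after payment $375.64.

$375.64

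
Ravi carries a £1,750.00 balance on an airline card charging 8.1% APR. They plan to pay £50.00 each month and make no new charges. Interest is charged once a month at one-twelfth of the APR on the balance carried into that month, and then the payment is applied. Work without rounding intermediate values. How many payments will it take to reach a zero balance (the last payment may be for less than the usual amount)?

41 payments

Monthly rate r = 8.1%/12 = 0.675% = 0.00675.
Recurrence: B ← B·(1+r) − £50.00.
Month 1: interest £11.81; balance after payment £1,711.81.
Month 2: interest £11.55; balance after payment £1,673.37.
Closed form: n = −ln(1 − rB₀/P)/ln(1+r) = −ln(0.76375)/ln(1.00675) ≈ 40.063, so the balance reaches zero during payment 41.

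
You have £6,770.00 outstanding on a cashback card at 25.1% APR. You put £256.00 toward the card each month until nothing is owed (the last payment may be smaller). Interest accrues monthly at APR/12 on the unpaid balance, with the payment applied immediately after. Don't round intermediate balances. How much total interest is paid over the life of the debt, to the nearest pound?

£3,192

Monthly rate r = 25.1%/12 = 2.09167% = 0.0209167.
Payoff takes n = ⌈−ln(1 − rB₀/P)/ln(1+r)⌉ = ⌈38.913⌉ = 39 payments; the last is £233.85.
Total paid = 38·£256.00 + £233.85 = £9,961.85.
Total interest = total paid − principal = £9,961.85 − £6,770.00 = £3,191.85.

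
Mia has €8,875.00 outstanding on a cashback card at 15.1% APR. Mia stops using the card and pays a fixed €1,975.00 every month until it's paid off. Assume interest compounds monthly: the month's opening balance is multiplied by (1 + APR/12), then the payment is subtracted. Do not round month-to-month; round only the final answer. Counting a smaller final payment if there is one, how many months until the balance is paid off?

Monthly rate r = 15.1%/12 = 1.25833% = 0.0125833.
Recurrence: B ← B·(1+r) − €1,975.00.
Month 1: interest €111.68; balance after payment €7,011.68.
Month 2: interest €88.23; balance after payment €5,124.91.
Month 3: interest €64.49; balance after payment €3,214.40.
Month 4: interest €40.45; balance after payment €1,279.84.
Month 5: interest €16.10; balance after payment €0.00.

5 payments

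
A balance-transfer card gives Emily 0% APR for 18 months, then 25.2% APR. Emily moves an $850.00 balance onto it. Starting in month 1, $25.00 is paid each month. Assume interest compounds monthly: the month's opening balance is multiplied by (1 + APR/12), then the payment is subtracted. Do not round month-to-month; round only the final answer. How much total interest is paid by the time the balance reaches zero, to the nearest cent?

$92.62

Promo months 1–18 at r₀ = 0%/12 = 0; months 19+ at r₁ = 25.2%/12 = 0.021.
After month 18 (no interest yet): B = $850.00 − 18·$25.00 = $400.00.
Then at r₁ with $25.00/mo: n₂ = −ln(1 − r₁·B/P)/ln(1+r₁) ≈ 19.70 → 20 more payments.
Total paid = 37·$25.00 + $17.62 = $942.62; interest = $942.62 − $850.00 = $92.62.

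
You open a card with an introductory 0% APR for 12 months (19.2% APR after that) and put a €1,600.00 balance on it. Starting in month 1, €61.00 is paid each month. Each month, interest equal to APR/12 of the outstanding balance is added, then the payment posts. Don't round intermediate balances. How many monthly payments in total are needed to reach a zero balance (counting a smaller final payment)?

Promo months 1–12 at r₀ = 0%/12 = 0; months 13+ at r₁ = 19.2%/12 = 0.016.
After month 12 (no interest yet): B = €1,600.00 − 12·€61.00 = €868.00.
Then at r₁ with €61.00/mo: n₂ = −ln(1 − r₁·B/P)/ln(1+r₁) ≈ 16.28 → 17 more payments.

29 payments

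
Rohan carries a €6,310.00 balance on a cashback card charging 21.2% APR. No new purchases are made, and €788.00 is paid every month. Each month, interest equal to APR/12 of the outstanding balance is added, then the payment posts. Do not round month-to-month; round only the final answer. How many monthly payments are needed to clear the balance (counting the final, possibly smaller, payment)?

Monthly rate r = 21.2%/12 = 1.76667% = 0.0176667.
Recurrence: B ← B·(1+r) − €788.00.
Month 1: interest €111.48; balance after payment €5,633.48.
Month 2: interest €99.52; balance after payment €4,945.00.
Closed form: n = −ln(1 − rB₀/P)/ln(1+r) = −ln(0.85853)/ln(1.01767) ≈ 8.710, so the balance reaches zero during payment 9.

9 payments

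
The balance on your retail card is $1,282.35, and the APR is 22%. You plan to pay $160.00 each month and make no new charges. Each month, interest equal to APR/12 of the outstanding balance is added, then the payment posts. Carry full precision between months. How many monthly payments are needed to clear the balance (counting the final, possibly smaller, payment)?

9 months

Monthly rate r = 22%/12 = 1.83333% = 0.0183333.
Recurrence: B ← B·(1+r) − $160.00.
Month 1: interest $23.51; balance after payment $1,145.86.
Month 2: interest $21.01; balance after payment $1,006.87.
Closed form: n = −ln(1 − rB₀/P)/ln(1+r) = −ln(0.85306)/ln(1.01833) ≈ 8.748, so the balance reaches zero during payment 9.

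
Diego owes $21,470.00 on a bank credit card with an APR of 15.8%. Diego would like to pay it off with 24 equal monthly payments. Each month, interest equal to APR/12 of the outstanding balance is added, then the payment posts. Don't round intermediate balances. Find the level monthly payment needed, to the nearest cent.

$1,049.19

Monthly rate r = 15.8%/12 = 1.31667% = 0.0131667.
Level-payment amortization: P = B₀·r / (1 − (1+r)^(−n)) = 21470.00·0.0131667 / (1 − 1.01317^(−24)).
Denominator 1 − (1+r)^(−24) = 0.269435495.
P = 282.688 / 0.269435495 ≈ 1049.19.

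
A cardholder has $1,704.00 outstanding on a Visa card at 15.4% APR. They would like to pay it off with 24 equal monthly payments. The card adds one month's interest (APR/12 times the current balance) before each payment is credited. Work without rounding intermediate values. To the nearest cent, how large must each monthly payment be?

Monthly rate r = 15.4%/12 = 1.28333% = 0.0128333.
Level-payment amortization: P = B₀·r / (1 − (1+r)^(−n)) = 1704.00·0.0128333 / (1 − 1.01283^(−24)).
Denominator 1 − (1+r)^(−24) = 0.26364314.
P = 21.868 / 0.26364314 ≈ 82.95.

$82.95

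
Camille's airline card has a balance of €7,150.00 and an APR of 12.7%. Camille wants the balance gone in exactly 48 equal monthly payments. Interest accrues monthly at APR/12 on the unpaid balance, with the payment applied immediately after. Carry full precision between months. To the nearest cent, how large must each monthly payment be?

€190.75

Monthly rate r = 12.7%/12 = 1.05833% = 0.0105833.
Level-payment amortization: P = B₀·r / (1 − (1+r)^(−n)) = 7150.00·0.0105833 / (1 − 1.01058^(−48)).
Denominator 1 − (1+r)^(−48) = 0.396693941.
P = 75.6708 / 0.396693941 ≈ 190.75.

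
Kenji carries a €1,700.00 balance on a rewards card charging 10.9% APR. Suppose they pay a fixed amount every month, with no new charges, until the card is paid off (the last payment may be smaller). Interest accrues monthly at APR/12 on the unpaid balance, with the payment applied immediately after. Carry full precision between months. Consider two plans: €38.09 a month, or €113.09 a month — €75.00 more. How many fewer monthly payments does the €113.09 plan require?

Monthly rate r = 10.9%/12 = 0.908333% = 0.00908333.
At €38.09/mo: n = ⌈−ln(1 − rB₀/P)/ln(1+r)⌉ = 58 payments (last €18.80); total interest = total paid − €1,700.00 = €489.93.
At €113.09/mo: 17 payments (last €26.78); total interest €136.22.
Payments saved = 58 − 17 = 41.

41 fewer payments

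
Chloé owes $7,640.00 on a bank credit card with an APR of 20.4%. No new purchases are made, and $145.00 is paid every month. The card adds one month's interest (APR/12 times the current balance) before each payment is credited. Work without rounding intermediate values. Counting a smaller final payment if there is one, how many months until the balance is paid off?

135 payments

Monthly rate r = 20.4%/12 = 1.7% = 0.017.
Recurrence: B ← B·(1+r) − $145.00.
Month 1: interest $129.88; balance after payment $7,624.88.
Month 2: interest $129.62; balance after payment $7,609.50.
Closed form: n = −ln(1 − rB₀/P)/ln(1+r) = −ln(0.10428)/ln(1.017) ≈ 134.110, so the balance reaches zero during payment 135.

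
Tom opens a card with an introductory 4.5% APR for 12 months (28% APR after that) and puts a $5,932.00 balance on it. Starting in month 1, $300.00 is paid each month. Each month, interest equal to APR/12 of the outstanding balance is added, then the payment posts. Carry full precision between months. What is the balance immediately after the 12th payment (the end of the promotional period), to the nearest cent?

$2,529.33

Promo months 1–12 at r₀ = 4.5%/12 = 0.00375; months 13+ at r₁ = 28%/12 = 0.0233333.
After month 12: iterate B ← B·(1+r₀) − $300.00 for 12 months → $2,529.33.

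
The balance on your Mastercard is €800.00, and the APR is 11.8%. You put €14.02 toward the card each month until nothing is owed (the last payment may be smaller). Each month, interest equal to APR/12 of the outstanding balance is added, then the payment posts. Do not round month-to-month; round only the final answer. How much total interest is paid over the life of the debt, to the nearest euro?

€380

Monthly rate r = 11.8%/12 = 0.983333% = 0.00983333.
Payoff takes n = ⌈−ln(1 − rB₀/P)/ln(1+r)⌉ = ⌈84.156⌉ = 85 payments; the last is €2.19.
Total paid = 84·€14.02 + €2.19 = €1,179.87.
Total interest = total paid − principal = €1,179.87 − €800.00 = €379.87.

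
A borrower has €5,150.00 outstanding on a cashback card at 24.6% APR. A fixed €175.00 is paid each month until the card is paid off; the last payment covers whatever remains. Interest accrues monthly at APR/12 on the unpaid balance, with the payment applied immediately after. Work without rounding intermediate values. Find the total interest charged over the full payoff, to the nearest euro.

Monthly rate r = 24.6%/12 = 2.05% = 0.0205.
Payoff takes n = ⌈−ln(1 − rB₀/P)/ln(1+r)⌉ = ⌈45.560⌉ = 46 payments; the last is €98.47.
Total paid = 45·€175.00 + €98.47 = €7,973.47.
Total interest = total paid − principal = €7,973.47 − €5,150.00 = €2,823.47.

€2,823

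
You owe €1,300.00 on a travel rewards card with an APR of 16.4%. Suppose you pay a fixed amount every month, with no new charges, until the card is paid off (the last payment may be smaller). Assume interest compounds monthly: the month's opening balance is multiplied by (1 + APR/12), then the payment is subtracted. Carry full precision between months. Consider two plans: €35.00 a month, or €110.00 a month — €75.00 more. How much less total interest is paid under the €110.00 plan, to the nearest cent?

Monthly rate r = 16.4%/12 = 1.36667% = 0.0136667.
At €35.00/mo: n = ⌈−ln(1 − rB₀/P)/ln(1+r)⌉ = 53 payments (last €6.87); total interest = total paid − €1,300.00 = €526.87.
At €110.00/mo: 13 payments (last €107.55); total interest €127.55.
Interest saved = €526.87 − €127.55 = €399.32.

€399.32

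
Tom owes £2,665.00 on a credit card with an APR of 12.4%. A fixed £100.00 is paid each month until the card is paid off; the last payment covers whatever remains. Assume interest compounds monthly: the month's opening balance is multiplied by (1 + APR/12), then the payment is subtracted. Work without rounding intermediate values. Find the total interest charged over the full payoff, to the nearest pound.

£468

Monthly rate r = 12.4%/12 = 1.03333% = 0.0103333.
Payoff takes n = ⌈−ln(1 − rB₀/P)/ln(1+r)⌉ = ⌈31.333⌉ = 32 payments; the last is £33.41.
Total paid = 31·£100.00 + £33.41 = £3,133.41.
Total interest = total paid − principal = £3,133.41 − £2,665.00 = £468.41.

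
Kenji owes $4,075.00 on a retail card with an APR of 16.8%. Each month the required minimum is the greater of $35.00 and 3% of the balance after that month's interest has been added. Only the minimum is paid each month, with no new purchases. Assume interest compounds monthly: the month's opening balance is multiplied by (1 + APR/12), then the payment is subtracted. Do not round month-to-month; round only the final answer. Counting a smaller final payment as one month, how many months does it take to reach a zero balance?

121 months

Monthly rate r = 16.8%/12 = 1.4% = 0.014.
While 3% of the post-interest balance exceeds $35.00, each month B ← (B·(1+r))·(1 − 0.03), i.e. B shrinks by the factor (1+r)·0.97 = 0.98358.
This holds for months 1–77. Entering month 78 the balance is $1,138.87; 3% of the post-interest balance is now below $35.00, so the flat $35.00 minimum applies from here.
From month 78 a fixed $35.00 at rate r clears $1,138.87 in 44 more payments. Total: 77 + 44 = 121 months.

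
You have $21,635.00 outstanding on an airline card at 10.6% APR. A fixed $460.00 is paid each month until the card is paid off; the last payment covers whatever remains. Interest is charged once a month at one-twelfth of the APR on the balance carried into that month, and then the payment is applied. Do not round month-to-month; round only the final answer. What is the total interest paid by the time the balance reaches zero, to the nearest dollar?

$6,449

Monthly rate r = 10.6%/12 = 0.883333% = 0.00883333.
Payoff takes n = ⌈−ln(1 − rB₀/P)/ln(1+r)⌉ = ⌈61.052⌉ = 62 payments; the last is $23.83.
Total paid = 61·$460.00 + $23.83 = $28,083.83.
Total interest = total paid − principal = $28,083.83 − $21,635.00 = $6,448.83.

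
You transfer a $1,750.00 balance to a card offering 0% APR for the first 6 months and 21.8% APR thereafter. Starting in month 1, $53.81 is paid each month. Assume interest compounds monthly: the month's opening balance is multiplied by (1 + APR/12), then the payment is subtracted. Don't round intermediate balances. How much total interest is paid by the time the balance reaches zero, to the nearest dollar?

Promo months 1–6 at r₀ = 0%/12 = 0; months 7+ at r₁ = 21.8%/12 = 0.0181667.
After month 6 (no interest yet): B = $1,750.00 − 6·$53.81 = $1,427.14.
Then at r₁ with $53.81/mo: n₂ = −ln(1 − r₁·B/P)/ln(1+r₁) ≈ 36.52 → 37 more payments.
Total paid = 42·$53.81 + $27.89 = $2,287.91; interest = $2,287.91 − $1,750.00 = $537.91.

$538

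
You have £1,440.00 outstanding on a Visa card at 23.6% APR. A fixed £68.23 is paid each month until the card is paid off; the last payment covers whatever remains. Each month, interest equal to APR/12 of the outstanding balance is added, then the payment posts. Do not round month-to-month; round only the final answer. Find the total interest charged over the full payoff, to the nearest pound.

£439

Monthly rate r = 23.6%/12 = 1.96667% = 0.0196667.
Payoff takes n = ⌈−ln(1 − rB₀/P)/ln(1+r)⌉ = ⌈27.535⌉ = 28 payments; the last is £36.64.
Total paid = 27·£68.23 + £36.64 = £1,878.85.
Total interest = total paid − principal = £1,878.85 − £1,440.00 = £438.85.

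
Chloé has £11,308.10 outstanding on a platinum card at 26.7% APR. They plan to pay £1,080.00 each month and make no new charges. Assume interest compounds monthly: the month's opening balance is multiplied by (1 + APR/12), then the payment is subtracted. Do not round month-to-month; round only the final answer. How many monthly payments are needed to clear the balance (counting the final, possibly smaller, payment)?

13 months

Monthly rate r = 26.7%/12 = 2.225% = 0.02225.
Recurrence: B ← B·(1+r) − £1,080.00.
Month 1: interest £251.61; balance after payment £10,479.71.
Month 2: interest £233.17; balance after payment £9,632.88.
Closed form: n = −ln(1 − rB₀/P)/ln(1+r) = −ln(0.76703)/ln(1.02225) ≈ 12.052, so the balance reaches zero during payment 13.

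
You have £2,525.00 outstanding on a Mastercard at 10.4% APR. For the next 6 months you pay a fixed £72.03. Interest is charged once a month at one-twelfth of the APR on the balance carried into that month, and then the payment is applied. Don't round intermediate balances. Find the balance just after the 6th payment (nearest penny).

£2,217.53

Monthly rate r = 10.4%/12 = 0.866667% = 0.00866667.
Each month: B ← B·(1+r) − £72.03.
Month 1: interest £21.88; balance after payment £2,474.85.
Month 2: interest £21.45; balance after payment £2,424.27.
Month 3: interest £21.01; balance after payment £2,373.25.
Month 4: interest £20.57; balance after payment £2,321.79.
Month 5: interest £20.12; balance after payment £2,269.88.
Month 6: interest £19.67; balance after payment £2,217.53.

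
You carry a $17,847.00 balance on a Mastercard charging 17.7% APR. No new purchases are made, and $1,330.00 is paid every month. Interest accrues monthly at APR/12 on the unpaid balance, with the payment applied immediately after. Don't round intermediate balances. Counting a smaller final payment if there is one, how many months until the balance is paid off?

16 payments

Monthly rate r = 17.7%/12 = 1.475% = 0.01475.
Recurrence: B ← B·(1+r) − $1,330.00.
Month 1: interest $263.24; balance after payment $16,780.24.
Month 2: interest $247.51; balance after payment $15,697.75.
Closed form: n = −ln(1 − rB₀/P)/ln(1+r) = −ln(0.80207)/ln(1.01475) ≈ 15.063, so the balance reaches zero during payment 16.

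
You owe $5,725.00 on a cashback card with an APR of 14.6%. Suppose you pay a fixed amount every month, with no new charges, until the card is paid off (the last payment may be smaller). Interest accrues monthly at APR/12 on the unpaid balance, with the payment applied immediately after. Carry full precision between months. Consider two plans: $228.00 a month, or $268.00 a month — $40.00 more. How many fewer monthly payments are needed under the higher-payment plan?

6 fewer payments

Monthly rate r = 14.6%/12 = 1.21667% = 0.0121667.
At $228.00/mo: n = ⌈−ln(1 − rB₀/P)/ln(1+r)⌉ = 31 payments (last $33.48); total interest = total paid − $5,725.00 = $1,148.48.
At $268.00/mo: 25 payments (last $238.10); total interest $945.10.
Payments saved = 31 − 25 = 6.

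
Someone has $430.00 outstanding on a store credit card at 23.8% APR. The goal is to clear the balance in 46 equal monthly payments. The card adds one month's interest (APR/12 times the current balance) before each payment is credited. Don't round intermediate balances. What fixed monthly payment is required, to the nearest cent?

$14.34

Monthly rate r = 23.8%/12 = 1.98333% = 0.0198333.
Level-payment amortization: P = B₀·r / (1 − (1+r)^(−n)) = 430.00·0.0198333 / (1 − 1.01983^(−46)).
Denominator 1 − (1+r)^(−46) = 0.594811911.
P = 8.52833 / 0.594811911 ≈ 14.34.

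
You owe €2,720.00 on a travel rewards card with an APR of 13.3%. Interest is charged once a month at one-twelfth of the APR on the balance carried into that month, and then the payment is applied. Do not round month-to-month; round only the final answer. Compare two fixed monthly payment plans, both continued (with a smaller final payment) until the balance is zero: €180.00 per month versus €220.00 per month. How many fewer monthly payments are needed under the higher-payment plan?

3 fewer payments

Monthly rate r = 13.3%/12 = 1.10833% = 0.0110833.
At €180.00/mo: n = ⌈−ln(1 − rB₀/P)/ln(1+r)⌉ = 17 payments (last €113.60); total interest = total paid − €2,720.00 = €273.60.
At €220.00/mo: 14 payments (last €81.82); total interest €221.82.
Payments saved = 17 − 14 = 3.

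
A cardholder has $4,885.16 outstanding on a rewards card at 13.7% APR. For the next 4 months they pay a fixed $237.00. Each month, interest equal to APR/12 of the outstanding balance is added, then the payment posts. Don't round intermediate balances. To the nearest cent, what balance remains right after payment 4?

$4,147.74

Monthly rate r = 13.7%/12 = 1.14167% = 0.0114167.
Each month: B ← B·(1+r) − $237.00.
Month 1: interest $55.77; balance after payment $4,703.93.
Month 2: interest $53.70; balance after payment $4,520.64.
Month 3: interest $51.61; balance after payment $4,335.25.
Month 4: interest $49.49; balance after payment $4,147.74.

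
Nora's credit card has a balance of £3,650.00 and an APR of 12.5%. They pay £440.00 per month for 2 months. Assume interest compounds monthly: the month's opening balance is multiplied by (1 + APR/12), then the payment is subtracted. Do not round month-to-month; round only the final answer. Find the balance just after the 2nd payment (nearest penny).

£2,841.85

Monthly rate r = 12.5%/12 = 1.04167% = 0.0104167.
Each month: B ← B·(1+r) − £440.00.
Month 1: interest £38.02; balance after payment £3,248.02.
Month 2: interest £33.83; balance after payment £2,841.85.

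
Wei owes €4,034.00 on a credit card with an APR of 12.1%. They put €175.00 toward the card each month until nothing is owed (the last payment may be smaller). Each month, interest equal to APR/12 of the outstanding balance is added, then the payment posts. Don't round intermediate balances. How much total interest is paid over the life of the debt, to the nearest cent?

Monthly rate r = 12.1%/12 = 1.00833% = 0.0100833.
Payoff takes n = ⌈−ln(1 − rB₀/P)/ln(1+r)⌉ = ⌈26.367⌉ = 27 payments; the last is €64.37.
Total paid = 26·€175.00 + €64.37 = €4,614.37.
Total interest = total paid − principal = €4,614.37 − €4,034.00 = €580.37.

€580.37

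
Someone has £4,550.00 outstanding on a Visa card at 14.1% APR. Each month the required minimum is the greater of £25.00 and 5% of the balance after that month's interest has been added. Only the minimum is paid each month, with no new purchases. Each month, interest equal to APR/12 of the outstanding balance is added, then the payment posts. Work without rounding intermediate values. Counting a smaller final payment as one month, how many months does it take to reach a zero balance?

Monthly rate r = 14.1%/12 = 1.175% = 0.01175.
While 5% of the post-interest balance exceeds £25.00, each month B ← (B·(1+r))·(1 − 0.05), i.e. B shrinks by the factor (1+r)·0.95 = 0.96116.
This holds for months 1–57. Entering month 58 the balance is £475.81; 5% of the post-interest balance is now below £25.00, so the flat £25.00 minimum applies from here.
From month 58 a fixed £25.00 at rate r clears £475.81 in 22 more payments. Total: 57 + 22 = 79 months.

79 months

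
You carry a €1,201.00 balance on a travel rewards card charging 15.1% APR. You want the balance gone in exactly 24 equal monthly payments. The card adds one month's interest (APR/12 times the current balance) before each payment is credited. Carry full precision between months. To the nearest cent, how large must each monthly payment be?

€58.29

Monthly rate r = 15.1%/12 = 1.25833% = 0.0125833.
Level-payment amortization: P = B₀·r / (1 − (1+r)^(−n)) = 1201.00·0.0125833 / (1 − 1.01258^(−24)).
Denominator 1 − (1+r)^(−24) = 0.259267492.
P = 15.1126 / 0.259267492 ≈ 58.29.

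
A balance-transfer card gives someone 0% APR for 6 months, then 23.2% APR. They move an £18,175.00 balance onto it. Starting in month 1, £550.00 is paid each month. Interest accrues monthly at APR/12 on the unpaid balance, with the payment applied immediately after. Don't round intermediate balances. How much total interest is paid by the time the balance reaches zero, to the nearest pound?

Promo months 1–6 at r₀ = 0%/12 = 0; months 7+ at r₁ = 23.2%/12 = 0.0193333.
After month 6 (no interest yet): B = £18,175.00 − 6·£550.00 = £14,875.00.
Then at r₁ with £550.00/mo: n₂ = −ln(1 − r₁·B/P)/ln(1+r₁) ≈ 38.64 → 39 more payments.
Total paid = 44·£550.00 + £355.34 = £24,555.34; interest = £24,555.34 − £18,175.00 = £6,380.34.

£6,380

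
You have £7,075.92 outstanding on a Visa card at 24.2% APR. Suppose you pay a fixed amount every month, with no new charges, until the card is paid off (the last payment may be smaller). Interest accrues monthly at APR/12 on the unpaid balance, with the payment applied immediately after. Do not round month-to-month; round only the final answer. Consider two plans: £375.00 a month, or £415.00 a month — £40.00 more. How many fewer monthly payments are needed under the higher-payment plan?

2 fewer payments

Monthly rate r = 24.2%/12 = 2.01667% = 0.0201667.
At £375.00/mo: n = ⌈−ln(1 − rB₀/P)/ln(1+r)⌉ = 24 payments (last £369.46); total interest = total paid − £7,075.92 = £1,918.54.
At £415.00/mo: 22 payments (last £43.61); total interest £1,682.69.
Payments saved = 24 − 22 = 2.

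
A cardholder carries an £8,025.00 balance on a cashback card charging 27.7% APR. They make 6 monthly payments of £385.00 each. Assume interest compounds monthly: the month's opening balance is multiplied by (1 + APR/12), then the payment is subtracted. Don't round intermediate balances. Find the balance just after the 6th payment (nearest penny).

Monthly rate r = 27.7%/12 = 2.30833% = 0.0230833.
Each month: B ← B·(1+r) − £385.00.
Month 1: interest £185.24; balance after payment £7,825.24.
Month 2: interest £180.63; balance after payment £7,620.88.
Month 3: interest £175.92; balance after payment £7,411.79.
Month 4: interest £171.09; balance after payment £7,197.88.
Month 5: interest £166.15; balance after payment £6,979.03.
Month 6: interest £161.10; balance after payment £6,755.13.

£6,755.13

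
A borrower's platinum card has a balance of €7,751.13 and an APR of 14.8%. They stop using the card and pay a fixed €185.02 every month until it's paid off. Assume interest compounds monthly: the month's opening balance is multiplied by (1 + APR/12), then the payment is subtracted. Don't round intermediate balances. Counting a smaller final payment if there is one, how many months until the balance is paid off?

Monthly rate r = 14.8%/12 = 1.23333% = 0.0123333.
Recurrence: B ← B·(1+r) − €185.02.
Month 1: interest €95.60; balance after payment €7,661.71.
Month 2: interest €94.49; balance after payment €7,571.18.
Closed form: n = −ln(1 − rB₀/P)/ln(1+r) = −ln(0.48331)/ln(1.01233) ≈ 59.316, so the balance reaches zero during payment 60.

60 months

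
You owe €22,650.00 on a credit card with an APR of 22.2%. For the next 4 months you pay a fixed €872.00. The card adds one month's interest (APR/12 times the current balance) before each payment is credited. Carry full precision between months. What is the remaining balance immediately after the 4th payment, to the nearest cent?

Monthly rate r = 22.2%/12 = 1.85% = 0.0185.
Each month: B ← B·(1+r) − €872.00.
Month 1: interest €419.02; balance after payment €22,197.03.
Month 2: interest €410.64; balance after payment €21,735.67.
Month 3: interest €402.11; balance after payment €21,265.78.
Month 4: interest €393.42; balance after payment €20,787.20.

€20,787.20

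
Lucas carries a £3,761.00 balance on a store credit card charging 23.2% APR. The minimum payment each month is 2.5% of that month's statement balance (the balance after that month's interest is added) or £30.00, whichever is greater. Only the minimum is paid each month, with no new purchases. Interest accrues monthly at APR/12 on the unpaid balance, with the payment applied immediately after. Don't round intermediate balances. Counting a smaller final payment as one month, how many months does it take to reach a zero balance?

263 months

Monthly rate r = 23.2%/12 = 1.93333% = 0.0193333.
While 2.5% of the post-interest balance exceeds £30.00, each month B ← (B·(1+r))·(1 − 0.025), i.e. B shrinks by the factor (1+r)·0.975 = 0.99385.
This holds for months 1–189. Entering month 190 the balance is £1,172.04; 2.5% of the post-interest balance is now below £30.00, so the flat £30.00 minimum applies from here.
From month 190 a fixed £30.00 at rate r clears £1,172.04 in 74 more payments. Total: 189 + 74 = 263 months.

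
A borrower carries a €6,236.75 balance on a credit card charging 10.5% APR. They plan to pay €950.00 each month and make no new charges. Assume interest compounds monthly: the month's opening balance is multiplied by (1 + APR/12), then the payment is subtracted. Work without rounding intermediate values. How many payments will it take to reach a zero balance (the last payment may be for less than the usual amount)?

Monthly rate r = 10.5%/12 = 0.875% = 0.00875.
Recurrence: B ← B·(1+r) − €950.00.
Month 1: interest €54.57; balance after payment €5,341.32.
Month 2: interest €46.74; balance after payment €4,438.06.
Closed form: n = −ln(1 − rB₀/P)/ln(1+r) = −ln(0.94256)/ln(1.00875) ≈ 6.791, so the balance reaches zero during payment 7.

7 payments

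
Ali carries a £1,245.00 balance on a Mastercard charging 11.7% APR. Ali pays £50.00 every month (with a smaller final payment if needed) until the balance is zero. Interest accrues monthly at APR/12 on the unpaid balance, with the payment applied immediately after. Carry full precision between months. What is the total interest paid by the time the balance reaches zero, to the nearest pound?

Monthly rate r = 11.7%/12 = 0.975% = 0.00975.
Payoff takes n = ⌈−ln(1 − rB₀/P)/ln(1+r)⌉ = ⌈28.661⌉ = 29 payments; the last is £33.12.
Total paid = 28·£50.00 + £33.12 = £1,433.12.
Total interest = total paid − principal = £1,433.12 − £1,245.00 = £188.12.

£188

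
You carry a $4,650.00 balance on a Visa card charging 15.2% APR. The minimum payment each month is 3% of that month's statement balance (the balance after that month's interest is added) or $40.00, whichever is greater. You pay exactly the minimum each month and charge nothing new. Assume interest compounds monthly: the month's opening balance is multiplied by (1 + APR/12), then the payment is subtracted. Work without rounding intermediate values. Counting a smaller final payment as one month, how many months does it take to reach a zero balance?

Monthly rate r = 15.2%/12 = 1.26667% = 0.0126667.
While 3% of the post-interest balance exceeds $40.00, each month B ← (B·(1+r))·(1 − 0.03), i.e. B shrinks by the factor (1+r)·0.97 = 0.98229.
This holds for months 1–71. Entering month 72 the balance is $1,307.28; 3% of the post-interest balance is now below $40.00, so the flat $40.00 minimum applies from here.
From month 72 a fixed $40.00 at rate r clears $1,307.28 in 43 more payments. Total: 71 + 43 = 114 months.

114 months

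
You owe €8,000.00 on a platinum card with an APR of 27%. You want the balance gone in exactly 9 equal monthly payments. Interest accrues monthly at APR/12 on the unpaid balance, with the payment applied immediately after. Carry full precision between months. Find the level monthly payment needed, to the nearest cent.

Monthly rate r = 27%/12 = 2.25% = 0.0225.
Level-payment amortization: P = B₀·r / (1 − (1+r)^(−n)) = 8000.00·0.0225 / (1 − 1.0225^(−9)).
Denominator 1 − (1+r)^(−9) = 0.18147839.
P = 180 / 0.18147839 ≈ 991.85.

€991.85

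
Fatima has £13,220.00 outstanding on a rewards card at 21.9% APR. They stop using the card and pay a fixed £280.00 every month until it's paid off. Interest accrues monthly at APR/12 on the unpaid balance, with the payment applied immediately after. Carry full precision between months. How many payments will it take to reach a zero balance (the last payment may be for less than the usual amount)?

110 payments

Monthly rate r = 21.9%/12 = 1.825% = 0.01825.
Recurrence: B ← B·(1+r) − £280.00.
Month 1: interest £241.26; balance after payment £13,181.26.
Month 2: interest £240.56; balance after payment £13,141.82.
Closed form: n = −ln(1 − rB₀/P)/ln(1+r) = −ln(0.13834)/ln(1.01825) ≈ 109.372, so the balance reaches zero during payment 110.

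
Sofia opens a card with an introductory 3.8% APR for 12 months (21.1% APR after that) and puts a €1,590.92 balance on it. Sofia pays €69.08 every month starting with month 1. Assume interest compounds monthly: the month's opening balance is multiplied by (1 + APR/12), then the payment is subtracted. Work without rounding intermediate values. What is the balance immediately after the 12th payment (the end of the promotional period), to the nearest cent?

€808.89

Promo months 1–12 at r₀ = 3.8%/12 = 0.00316667; months 13+ at r₁ = 21.1%/12 = 0.0175833.
After month 12: iterate B ← B·(1+r₀) − €69.08 for 12 months → €808.89.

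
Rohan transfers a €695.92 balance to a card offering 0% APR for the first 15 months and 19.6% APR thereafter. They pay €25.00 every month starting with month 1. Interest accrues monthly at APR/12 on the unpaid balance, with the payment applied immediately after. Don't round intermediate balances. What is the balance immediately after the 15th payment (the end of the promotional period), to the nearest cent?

Promo months 1–15 at r₀ = 0%/12 = 0; months 16+ at r₁ = 19.6%/12 = 0.0163333.
After month 15 (no interest yet): B = €695.92 − 15·€25.00 = €320.92.

€320.92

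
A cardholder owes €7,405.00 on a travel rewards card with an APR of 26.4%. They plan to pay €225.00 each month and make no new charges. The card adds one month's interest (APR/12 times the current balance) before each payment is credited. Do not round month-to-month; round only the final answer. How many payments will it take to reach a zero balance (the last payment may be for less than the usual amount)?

Monthly rate r = 26.4%/12 = 2.2% = 0.022.
Recurrence: B ← B·(1+r) − €225.00.
Month 1: interest €162.91; balance after payment €7,342.91.
Month 2: interest €161.54; balance after payment €7,279.45.
Closed form: n = −ln(1 − rB₀/P)/ln(1+r) = −ln(0.27596)/ln(1.022) ≈ 59.165, so the balance reaches zero during payment 60.

60 payments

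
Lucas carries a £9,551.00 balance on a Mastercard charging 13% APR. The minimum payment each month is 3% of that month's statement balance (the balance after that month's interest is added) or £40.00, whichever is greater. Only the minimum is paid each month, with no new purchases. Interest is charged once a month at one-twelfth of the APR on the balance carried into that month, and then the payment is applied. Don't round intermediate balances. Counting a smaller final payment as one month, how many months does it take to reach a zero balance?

Monthly rate r = 13%/12 = 1.08333% = 0.0108333.
While 3% of the post-interest balance exceeds £40.00, each month B ← (B·(1+r))·(1 − 0.03), i.e. B shrinks by the factor (1+r)·0.97 = 0.98051.
This holds for months 1–101. Entering month 102 the balance is £1,308.06; 3% of the post-interest balance is now below £40.00, so the flat £40.00 minimum applies from here.
From month 102 a fixed £40.00 at rate r clears £1,308.06 in 41 more payments. Total: 101 + 41 = 142 months.

142 months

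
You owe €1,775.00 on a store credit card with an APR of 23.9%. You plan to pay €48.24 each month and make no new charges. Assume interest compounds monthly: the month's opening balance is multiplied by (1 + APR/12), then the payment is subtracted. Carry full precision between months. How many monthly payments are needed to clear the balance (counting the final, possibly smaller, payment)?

Monthly rate r = 23.9%/12 = 1.99167% = 0.0199167.
Recurrence: B ← B·(1+r) − €48.24.
Month 1: interest €35.35; balance after payment €1,762.11.
Month 2: interest €35.10; balance after payment €1,748.97.
Closed form: n = −ln(1 − rB₀/P)/ln(1+r) = −ln(0.26716)/ln(1.01992) ≈ 66.929, so the balance reaches zero during payment 67.

67 months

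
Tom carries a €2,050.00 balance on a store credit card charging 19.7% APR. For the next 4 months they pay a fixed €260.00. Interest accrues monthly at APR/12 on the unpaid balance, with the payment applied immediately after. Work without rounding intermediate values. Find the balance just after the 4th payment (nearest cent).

Monthly rate r = 19.7%/12 = 1.64167% = 0.0164167.
Each month: B ← B·(1+r) − €260.00.
Month 1: interest €33.65; balance after payment €1,823.65.
Month 2: interest €29.94; balance after payment €1,593.59.
Month 3: interest €26.16; balance after payment €1,359.75.
Month 4: interest €22.32; balance after payment €1,122.08.

€1,122.08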